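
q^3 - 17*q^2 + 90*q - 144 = (q - 8)*(q - 6)*(q - 3)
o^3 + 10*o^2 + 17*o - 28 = (o - 1)*(o + 4)*(o + 7)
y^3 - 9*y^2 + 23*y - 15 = (y - 5)*(y - 3)*(y - 1)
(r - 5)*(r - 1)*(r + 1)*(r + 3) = r^4 - 2*r^3 - 16*r^2 + 2*r + 15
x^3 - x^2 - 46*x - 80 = (x - 8)*(x + 2)*(x + 5)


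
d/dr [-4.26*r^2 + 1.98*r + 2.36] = 1.98 - 8.52*r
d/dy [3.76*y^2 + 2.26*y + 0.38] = 7.52*y + 2.26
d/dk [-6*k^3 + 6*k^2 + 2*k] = -18*k^2 + 12*k + 2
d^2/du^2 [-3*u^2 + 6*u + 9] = -6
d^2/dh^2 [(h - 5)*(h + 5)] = 2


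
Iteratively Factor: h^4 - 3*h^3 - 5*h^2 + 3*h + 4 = (h + 1)*(h^3 - 4*h^2 - h + 4) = (h - 4)*(h + 1)*(h^2 - 1) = (h - 4)*(h + 1)^2*(h - 1)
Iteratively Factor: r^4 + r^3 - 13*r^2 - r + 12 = (r - 3)*(r^3 + 4*r^2 - r - 4) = (r - 3)*(r + 1)*(r^2 + 3*r - 4) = (r - 3)*(r + 1)*(r + 4)*(r - 1)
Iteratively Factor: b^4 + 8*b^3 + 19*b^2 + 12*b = (b + 3)*(b^3 + 5*b^2 + 4*b) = (b + 3)*(b + 4)*(b^2 + b) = b*(b + 3)*(b + 4)*(b + 1)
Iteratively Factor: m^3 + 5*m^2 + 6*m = (m + 3)*(m^2 + 2*m) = (m + 2)*(m + 3)*(m)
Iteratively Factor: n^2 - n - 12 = (n + 3)*(n - 4)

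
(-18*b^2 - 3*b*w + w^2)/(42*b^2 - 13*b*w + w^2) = (3*b + w)/(-7*b + w)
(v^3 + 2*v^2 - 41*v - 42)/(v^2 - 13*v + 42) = (v^2 + 8*v + 7)/(v - 7)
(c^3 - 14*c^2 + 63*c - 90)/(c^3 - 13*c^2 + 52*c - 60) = (c - 3)/(c - 2)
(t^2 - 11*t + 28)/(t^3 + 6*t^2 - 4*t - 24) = (t^2 - 11*t + 28)/(t^3 + 6*t^2 - 4*t - 24)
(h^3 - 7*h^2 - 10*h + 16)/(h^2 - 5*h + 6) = (h^3 - 7*h^2 - 10*h + 16)/(h^2 - 5*h + 6)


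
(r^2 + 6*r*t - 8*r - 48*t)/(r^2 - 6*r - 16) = (r + 6*t)/(r + 2)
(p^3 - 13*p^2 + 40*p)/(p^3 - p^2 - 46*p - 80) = p*(p - 5)/(p^2 + 7*p + 10)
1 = 1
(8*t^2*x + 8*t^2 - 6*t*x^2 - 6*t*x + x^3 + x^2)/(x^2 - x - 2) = (8*t^2 - 6*t*x + x^2)/(x - 2)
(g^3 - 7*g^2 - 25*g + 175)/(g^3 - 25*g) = (g - 7)/g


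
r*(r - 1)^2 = r^3 - 2*r^2 + r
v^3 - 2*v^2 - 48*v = v*(v - 8)*(v + 6)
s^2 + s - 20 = (s - 4)*(s + 5)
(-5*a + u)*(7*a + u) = -35*a^2 + 2*a*u + u^2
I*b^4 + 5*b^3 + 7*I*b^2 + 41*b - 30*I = (b - 5*I)*(b - 2*I)*(b + 3*I)*(I*b + 1)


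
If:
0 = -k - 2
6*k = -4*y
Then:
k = -2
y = 3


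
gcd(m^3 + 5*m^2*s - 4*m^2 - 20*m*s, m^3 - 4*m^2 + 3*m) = m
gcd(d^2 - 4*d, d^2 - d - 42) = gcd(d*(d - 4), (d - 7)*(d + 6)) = 1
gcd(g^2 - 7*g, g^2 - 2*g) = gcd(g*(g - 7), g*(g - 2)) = g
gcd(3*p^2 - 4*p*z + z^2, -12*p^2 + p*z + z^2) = -3*p + z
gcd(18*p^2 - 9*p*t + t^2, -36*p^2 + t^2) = 6*p - t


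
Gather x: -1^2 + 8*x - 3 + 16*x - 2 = 24*x - 6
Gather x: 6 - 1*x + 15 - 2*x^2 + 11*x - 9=-2*x^2 + 10*x + 12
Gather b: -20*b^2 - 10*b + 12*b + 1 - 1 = -20*b^2 + 2*b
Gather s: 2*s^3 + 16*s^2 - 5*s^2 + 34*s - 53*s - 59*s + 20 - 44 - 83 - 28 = 2*s^3 + 11*s^2 - 78*s - 135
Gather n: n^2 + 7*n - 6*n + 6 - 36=n^2 + n - 30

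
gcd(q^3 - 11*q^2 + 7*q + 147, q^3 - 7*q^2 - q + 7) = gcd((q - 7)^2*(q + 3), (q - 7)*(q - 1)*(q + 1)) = q - 7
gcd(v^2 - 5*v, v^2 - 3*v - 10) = v - 5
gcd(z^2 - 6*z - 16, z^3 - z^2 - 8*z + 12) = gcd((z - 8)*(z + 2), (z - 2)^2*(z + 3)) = 1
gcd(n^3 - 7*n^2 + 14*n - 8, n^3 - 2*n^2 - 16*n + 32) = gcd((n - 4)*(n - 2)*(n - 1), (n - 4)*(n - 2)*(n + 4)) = n^2 - 6*n + 8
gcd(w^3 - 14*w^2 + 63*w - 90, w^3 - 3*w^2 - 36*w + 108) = w^2 - 9*w + 18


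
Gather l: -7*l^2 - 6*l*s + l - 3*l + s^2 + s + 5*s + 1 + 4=-7*l^2 + l*(-6*s - 2) + s^2 + 6*s + 5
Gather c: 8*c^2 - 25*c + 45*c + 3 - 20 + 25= 8*c^2 + 20*c + 8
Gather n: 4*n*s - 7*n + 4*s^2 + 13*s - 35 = n*(4*s - 7) + 4*s^2 + 13*s - 35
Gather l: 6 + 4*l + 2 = 4*l + 8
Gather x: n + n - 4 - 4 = 2*n - 8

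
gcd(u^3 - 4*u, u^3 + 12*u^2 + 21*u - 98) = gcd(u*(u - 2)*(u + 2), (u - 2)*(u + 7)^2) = u - 2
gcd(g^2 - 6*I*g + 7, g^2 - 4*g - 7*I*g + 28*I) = g - 7*I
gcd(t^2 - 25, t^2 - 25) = t^2 - 25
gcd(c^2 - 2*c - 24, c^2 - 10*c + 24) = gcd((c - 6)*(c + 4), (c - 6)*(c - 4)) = c - 6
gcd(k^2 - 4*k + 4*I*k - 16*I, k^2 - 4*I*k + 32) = k + 4*I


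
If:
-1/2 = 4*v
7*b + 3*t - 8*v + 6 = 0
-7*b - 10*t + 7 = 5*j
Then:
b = -3*t/7 - 1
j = 14/5 - 7*t/5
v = -1/8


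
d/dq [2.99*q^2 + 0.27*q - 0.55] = 5.98*q + 0.27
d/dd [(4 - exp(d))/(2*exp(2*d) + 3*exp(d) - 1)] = ((exp(d) - 4)*(4*exp(d) + 3) - 2*exp(2*d) - 3*exp(d) + 1)*exp(d)/(2*exp(2*d) + 3*exp(d) - 1)^2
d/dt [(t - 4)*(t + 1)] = 2*t - 3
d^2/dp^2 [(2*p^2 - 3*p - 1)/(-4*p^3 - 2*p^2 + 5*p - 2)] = 2*(-32*p^6 + 144*p^5 + 48*p^4 + 228*p^3 - 168*p^2 - 90*p + 43)/(64*p^9 + 96*p^8 - 192*p^7 - 136*p^6 + 336*p^5 - 66*p^4 - 197*p^3 + 174*p^2 - 60*p + 8)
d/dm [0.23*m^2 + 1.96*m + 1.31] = 0.46*m + 1.96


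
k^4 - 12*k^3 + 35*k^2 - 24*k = k*(k - 8)*(k - 3)*(k - 1)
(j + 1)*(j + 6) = j^2 + 7*j + 6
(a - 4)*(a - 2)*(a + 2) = a^3 - 4*a^2 - 4*a + 16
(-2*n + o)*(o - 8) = -2*n*o + 16*n + o^2 - 8*o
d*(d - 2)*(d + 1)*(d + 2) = d^4 + d^3 - 4*d^2 - 4*d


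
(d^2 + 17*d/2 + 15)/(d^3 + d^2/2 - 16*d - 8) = (2*d^2 + 17*d + 30)/(2*d^3 + d^2 - 32*d - 16)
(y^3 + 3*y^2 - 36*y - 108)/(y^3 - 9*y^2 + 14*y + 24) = (y^2 + 9*y + 18)/(y^2 - 3*y - 4)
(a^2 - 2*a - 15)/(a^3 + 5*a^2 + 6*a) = (a - 5)/(a*(a + 2))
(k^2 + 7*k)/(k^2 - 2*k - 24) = k*(k + 7)/(k^2 - 2*k - 24)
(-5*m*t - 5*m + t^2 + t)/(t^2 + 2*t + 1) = (-5*m + t)/(t + 1)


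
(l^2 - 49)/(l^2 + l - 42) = (l - 7)/(l - 6)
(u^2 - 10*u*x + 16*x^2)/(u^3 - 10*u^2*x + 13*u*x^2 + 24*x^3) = (-u + 2*x)/(-u^2 + 2*u*x + 3*x^2)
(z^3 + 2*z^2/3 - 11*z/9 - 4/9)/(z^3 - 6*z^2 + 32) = (9*z^3 + 6*z^2 - 11*z - 4)/(9*(z^3 - 6*z^2 + 32))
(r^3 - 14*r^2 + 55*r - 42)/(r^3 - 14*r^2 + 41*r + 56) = (r^2 - 7*r + 6)/(r^2 - 7*r - 8)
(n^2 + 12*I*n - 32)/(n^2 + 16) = (n + 8*I)/(n - 4*I)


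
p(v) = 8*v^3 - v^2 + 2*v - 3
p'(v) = 24*v^2 - 2*v + 2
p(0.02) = -2.96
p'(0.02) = 1.97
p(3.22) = 260.16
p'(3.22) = 244.40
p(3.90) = 464.14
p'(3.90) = 359.24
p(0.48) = -1.39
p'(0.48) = 6.57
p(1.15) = 10.14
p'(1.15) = 31.44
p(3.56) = 352.39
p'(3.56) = 299.05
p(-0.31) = -3.95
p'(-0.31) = 4.93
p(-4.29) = -661.61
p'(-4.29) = 452.28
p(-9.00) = -5934.00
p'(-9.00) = 1964.00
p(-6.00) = -1779.00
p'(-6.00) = 878.00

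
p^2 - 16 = (p - 4)*(p + 4)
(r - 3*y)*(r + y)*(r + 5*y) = r^3 + 3*r^2*y - 13*r*y^2 - 15*y^3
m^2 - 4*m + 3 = (m - 3)*(m - 1)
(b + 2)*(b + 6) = b^2 + 8*b + 12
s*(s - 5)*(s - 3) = s^3 - 8*s^2 + 15*s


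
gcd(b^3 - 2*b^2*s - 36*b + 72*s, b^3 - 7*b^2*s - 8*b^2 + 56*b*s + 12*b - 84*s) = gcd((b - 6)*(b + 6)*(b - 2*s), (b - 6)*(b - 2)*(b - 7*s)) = b - 6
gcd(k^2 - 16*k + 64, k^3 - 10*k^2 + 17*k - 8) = k - 8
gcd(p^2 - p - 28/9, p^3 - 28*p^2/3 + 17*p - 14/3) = 1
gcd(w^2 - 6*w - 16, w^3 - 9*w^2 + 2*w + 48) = w^2 - 6*w - 16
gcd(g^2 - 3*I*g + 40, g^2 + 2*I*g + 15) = g + 5*I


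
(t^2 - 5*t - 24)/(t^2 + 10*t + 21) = (t - 8)/(t + 7)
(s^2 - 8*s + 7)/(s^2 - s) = (s - 7)/s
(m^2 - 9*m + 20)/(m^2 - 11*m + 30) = (m - 4)/(m - 6)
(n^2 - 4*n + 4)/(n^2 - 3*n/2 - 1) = 2*(n - 2)/(2*n + 1)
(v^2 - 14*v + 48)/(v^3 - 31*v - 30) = (v - 8)/(v^2 + 6*v + 5)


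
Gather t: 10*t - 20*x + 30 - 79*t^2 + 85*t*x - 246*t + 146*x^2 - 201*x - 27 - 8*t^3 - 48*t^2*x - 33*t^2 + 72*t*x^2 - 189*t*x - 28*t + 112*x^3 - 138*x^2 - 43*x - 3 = -8*t^3 + t^2*(-48*x - 112) + t*(72*x^2 - 104*x - 264) + 112*x^3 + 8*x^2 - 264*x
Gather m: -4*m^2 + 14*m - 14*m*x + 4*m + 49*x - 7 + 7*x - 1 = -4*m^2 + m*(18 - 14*x) + 56*x - 8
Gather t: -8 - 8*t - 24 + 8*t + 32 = 0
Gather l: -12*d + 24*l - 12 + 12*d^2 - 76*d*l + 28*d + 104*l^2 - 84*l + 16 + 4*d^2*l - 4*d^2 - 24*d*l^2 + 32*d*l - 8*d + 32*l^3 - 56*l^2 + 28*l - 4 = 8*d^2 + 8*d + 32*l^3 + l^2*(48 - 24*d) + l*(4*d^2 - 44*d - 32)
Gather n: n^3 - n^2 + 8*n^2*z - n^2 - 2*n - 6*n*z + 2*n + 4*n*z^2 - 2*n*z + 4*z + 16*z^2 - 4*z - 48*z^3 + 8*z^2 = n^3 + n^2*(8*z - 2) + n*(4*z^2 - 8*z) - 48*z^3 + 24*z^2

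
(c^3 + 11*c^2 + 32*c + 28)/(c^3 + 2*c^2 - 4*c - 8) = (c + 7)/(c - 2)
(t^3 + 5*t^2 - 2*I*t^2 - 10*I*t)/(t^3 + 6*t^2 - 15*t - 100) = t*(t - 2*I)/(t^2 + t - 20)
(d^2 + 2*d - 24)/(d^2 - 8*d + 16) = (d + 6)/(d - 4)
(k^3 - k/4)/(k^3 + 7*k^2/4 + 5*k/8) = 2*(2*k - 1)/(4*k + 5)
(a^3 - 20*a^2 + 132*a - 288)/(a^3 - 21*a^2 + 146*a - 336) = (a - 6)/(a - 7)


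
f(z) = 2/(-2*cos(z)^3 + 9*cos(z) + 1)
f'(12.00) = -0.09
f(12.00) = 0.27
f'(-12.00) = 0.09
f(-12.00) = 0.27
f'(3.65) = -0.14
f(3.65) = -0.36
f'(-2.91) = -0.04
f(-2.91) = -0.34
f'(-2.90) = -0.05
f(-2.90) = -0.34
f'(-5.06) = 0.98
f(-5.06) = 0.50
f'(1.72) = 159.80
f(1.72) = -6.04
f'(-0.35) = -0.04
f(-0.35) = 0.26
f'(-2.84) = -0.06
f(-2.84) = -0.34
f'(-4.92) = 2.13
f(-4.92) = 0.70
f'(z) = 2*(-6*sin(z)*cos(z)^2 + 9*sin(z))/(-2*cos(z)^3 + 9*cos(z) + 1)^2 = 6*(2 - cos(2*z))*sin(z)/(-2*cos(z)^3 + 9*cos(z) + 1)^2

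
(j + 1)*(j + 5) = j^2 + 6*j + 5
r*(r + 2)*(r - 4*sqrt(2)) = r^3 - 4*sqrt(2)*r^2 + 2*r^2 - 8*sqrt(2)*r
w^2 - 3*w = w*(w - 3)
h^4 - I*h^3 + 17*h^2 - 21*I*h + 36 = (h - 3*I)^2*(h + I)*(h + 4*I)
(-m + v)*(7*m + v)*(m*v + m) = -7*m^3*v - 7*m^3 + 6*m^2*v^2 + 6*m^2*v + m*v^3 + m*v^2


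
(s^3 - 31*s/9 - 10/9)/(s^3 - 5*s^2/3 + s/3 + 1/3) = (3*s^2 - s - 10)/(3*(s^2 - 2*s + 1))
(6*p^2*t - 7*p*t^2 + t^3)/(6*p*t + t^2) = (6*p^2 - 7*p*t + t^2)/(6*p + t)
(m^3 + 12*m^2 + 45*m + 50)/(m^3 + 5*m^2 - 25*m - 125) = (m + 2)/(m - 5)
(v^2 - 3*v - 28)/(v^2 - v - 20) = (v - 7)/(v - 5)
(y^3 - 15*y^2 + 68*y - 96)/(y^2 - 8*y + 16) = (y^2 - 11*y + 24)/(y - 4)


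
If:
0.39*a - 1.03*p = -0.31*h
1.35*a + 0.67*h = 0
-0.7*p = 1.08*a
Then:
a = 0.00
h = 0.00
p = 0.00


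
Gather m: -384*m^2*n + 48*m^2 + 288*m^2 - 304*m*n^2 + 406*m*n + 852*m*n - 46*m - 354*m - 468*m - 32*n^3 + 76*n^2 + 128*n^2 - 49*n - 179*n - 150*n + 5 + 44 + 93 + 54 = m^2*(336 - 384*n) + m*(-304*n^2 + 1258*n - 868) - 32*n^3 + 204*n^2 - 378*n + 196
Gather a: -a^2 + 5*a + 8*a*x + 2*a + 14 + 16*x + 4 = -a^2 + a*(8*x + 7) + 16*x + 18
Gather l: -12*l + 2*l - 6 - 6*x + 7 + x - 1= -10*l - 5*x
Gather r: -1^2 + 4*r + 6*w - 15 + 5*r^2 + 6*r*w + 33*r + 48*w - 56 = 5*r^2 + r*(6*w + 37) + 54*w - 72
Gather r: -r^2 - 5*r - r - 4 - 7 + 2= -r^2 - 6*r - 9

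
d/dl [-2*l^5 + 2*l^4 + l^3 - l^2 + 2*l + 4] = -10*l^4 + 8*l^3 + 3*l^2 - 2*l + 2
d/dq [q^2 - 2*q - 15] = 2*q - 2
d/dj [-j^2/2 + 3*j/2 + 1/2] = 3/2 - j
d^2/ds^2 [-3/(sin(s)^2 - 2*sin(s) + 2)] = 6*(2*sin(s)^4 - 3*sin(s)^3 - 5*sin(s)^2 + 8*sin(s) - 2)/(sin(s)^2 - 2*sin(s) + 2)^3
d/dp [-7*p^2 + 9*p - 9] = 9 - 14*p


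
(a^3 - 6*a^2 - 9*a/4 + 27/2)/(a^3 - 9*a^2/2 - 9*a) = (a - 3/2)/a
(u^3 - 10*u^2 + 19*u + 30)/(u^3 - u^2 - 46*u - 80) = (-u^3 + 10*u^2 - 19*u - 30)/(-u^3 + u^2 + 46*u + 80)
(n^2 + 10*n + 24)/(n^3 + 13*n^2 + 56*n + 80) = (n + 6)/(n^2 + 9*n + 20)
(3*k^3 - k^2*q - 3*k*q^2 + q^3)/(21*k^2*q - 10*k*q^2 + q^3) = (-k^2 + q^2)/(q*(-7*k + q))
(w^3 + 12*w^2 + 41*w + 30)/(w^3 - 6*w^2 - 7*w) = (w^2 + 11*w + 30)/(w*(w - 7))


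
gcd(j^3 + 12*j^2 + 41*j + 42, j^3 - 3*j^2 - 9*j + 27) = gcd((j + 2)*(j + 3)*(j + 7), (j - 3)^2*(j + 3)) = j + 3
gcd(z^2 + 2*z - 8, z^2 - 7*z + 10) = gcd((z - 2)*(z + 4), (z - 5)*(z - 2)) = z - 2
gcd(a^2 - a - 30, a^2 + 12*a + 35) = a + 5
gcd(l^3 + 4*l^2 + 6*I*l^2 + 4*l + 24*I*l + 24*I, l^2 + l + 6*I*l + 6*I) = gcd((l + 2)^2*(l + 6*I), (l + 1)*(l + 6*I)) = l + 6*I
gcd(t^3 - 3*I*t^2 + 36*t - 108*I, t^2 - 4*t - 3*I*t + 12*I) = t - 3*I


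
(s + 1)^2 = s^2 + 2*s + 1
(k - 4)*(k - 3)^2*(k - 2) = k^4 - 12*k^3 + 53*k^2 - 102*k + 72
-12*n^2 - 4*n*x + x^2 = (-6*n + x)*(2*n + x)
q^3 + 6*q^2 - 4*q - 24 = (q - 2)*(q + 2)*(q + 6)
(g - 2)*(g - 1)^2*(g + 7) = g^4 + 3*g^3 - 23*g^2 + 33*g - 14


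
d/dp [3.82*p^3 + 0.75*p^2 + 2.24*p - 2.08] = 11.46*p^2 + 1.5*p + 2.24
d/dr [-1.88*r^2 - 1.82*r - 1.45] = -3.76*r - 1.82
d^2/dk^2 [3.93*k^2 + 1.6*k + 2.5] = 7.86000000000000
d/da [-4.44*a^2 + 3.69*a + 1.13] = 3.69 - 8.88*a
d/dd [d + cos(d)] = 1 - sin(d)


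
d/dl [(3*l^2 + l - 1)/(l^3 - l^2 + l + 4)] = ((6*l + 1)*(l^3 - l^2 + l + 4) - (3*l^2 - 2*l + 1)*(3*l^2 + l - 1))/(l^3 - l^2 + l + 4)^2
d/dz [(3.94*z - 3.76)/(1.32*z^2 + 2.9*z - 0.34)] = (-5.2008*z^2 + 9.9264*z + 9.5644)/(1.7424*z^4 + 7.656*z^3 + 7.5124*z^2 - 1.972*z + 0.1156)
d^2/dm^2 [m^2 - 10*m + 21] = 2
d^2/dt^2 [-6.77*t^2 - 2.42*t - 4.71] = -13.5400000000000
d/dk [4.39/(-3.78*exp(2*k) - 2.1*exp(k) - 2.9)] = (33.1884*exp(k) + 9.219)*exp(k)/(3.78*exp(2*k) + 2.1*exp(k) + 2.9)^2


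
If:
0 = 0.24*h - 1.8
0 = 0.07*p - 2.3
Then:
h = 7.50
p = 32.86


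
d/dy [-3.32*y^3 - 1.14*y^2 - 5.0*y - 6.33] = -9.96*y^2 - 2.28*y - 5.0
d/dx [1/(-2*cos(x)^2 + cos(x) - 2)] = (1 - 4*cos(x))*sin(x)/(-cos(x) + cos(2*x) + 3)^2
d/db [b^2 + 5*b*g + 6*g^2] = 2*b + 5*g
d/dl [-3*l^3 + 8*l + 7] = 8 - 9*l^2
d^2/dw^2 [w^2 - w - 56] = 2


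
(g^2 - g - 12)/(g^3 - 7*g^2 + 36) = (g^2 - g - 12)/(g^3 - 7*g^2 + 36)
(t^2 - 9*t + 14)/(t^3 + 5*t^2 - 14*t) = (t - 7)/(t*(t + 7))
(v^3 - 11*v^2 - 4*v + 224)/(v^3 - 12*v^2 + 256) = (v - 7)/(v - 8)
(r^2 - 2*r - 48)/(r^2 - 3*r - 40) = (r + 6)/(r + 5)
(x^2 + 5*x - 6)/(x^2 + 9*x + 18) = (x - 1)/(x + 3)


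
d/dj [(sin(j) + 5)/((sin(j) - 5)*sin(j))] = (-cos(j) - 10/tan(j) + 25*cos(j)/sin(j)^2)/(sin(j) - 5)^2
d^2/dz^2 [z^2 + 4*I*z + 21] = 2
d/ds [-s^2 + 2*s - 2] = 2 - 2*s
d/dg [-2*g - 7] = -2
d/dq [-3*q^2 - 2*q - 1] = -6*q - 2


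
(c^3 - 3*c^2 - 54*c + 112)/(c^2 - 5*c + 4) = (c^3 - 3*c^2 - 54*c + 112)/(c^2 - 5*c + 4)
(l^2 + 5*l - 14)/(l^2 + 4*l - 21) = (l - 2)/(l - 3)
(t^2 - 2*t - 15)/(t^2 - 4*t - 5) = (t + 3)/(t + 1)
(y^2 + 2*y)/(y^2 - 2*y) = (y + 2)/(y - 2)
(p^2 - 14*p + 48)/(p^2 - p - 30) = (p - 8)/(p + 5)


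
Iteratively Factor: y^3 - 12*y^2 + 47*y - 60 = (y - 5)*(y^2 - 7*y + 12) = (y - 5)*(y - 4)*(y - 3)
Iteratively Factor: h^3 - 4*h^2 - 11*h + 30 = (h - 2)*(h^2 - 2*h - 15) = (h - 2)*(h + 3)*(h - 5)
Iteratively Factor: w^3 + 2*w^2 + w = (w + 1)*(w^2 + w) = (w + 1)^2*(w)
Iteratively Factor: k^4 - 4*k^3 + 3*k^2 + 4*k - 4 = (k - 1)*(k^3 - 3*k^2 + 4) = (k - 2)*(k - 1)*(k^2 - k - 2) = (k - 2)^2*(k - 1)*(k + 1)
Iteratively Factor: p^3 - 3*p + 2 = (p + 2)*(p^2 - 2*p + 1) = (p - 1)*(p + 2)*(p - 1)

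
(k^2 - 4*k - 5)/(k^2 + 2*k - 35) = (k + 1)/(k + 7)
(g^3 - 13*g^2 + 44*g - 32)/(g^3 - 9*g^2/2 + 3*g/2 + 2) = 2*(g - 8)/(2*g + 1)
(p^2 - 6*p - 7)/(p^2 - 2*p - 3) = (p - 7)/(p - 3)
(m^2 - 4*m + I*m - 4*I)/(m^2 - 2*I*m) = (m^2 + m*(-4 + I) - 4*I)/(m*(m - 2*I))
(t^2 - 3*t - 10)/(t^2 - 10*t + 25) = (t + 2)/(t - 5)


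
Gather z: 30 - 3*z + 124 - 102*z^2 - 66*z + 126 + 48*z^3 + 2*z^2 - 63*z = 48*z^3 - 100*z^2 - 132*z + 280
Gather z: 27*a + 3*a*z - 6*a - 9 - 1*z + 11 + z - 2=3*a*z + 21*a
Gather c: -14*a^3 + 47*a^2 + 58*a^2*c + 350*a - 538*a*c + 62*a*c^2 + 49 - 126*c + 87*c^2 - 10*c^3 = -14*a^3 + 47*a^2 + 350*a - 10*c^3 + c^2*(62*a + 87) + c*(58*a^2 - 538*a - 126) + 49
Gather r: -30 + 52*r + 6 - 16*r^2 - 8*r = -16*r^2 + 44*r - 24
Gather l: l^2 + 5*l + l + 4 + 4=l^2 + 6*l + 8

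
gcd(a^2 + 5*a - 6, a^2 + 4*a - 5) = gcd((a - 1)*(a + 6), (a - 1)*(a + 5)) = a - 1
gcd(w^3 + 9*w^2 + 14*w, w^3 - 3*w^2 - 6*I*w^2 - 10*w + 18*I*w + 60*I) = w + 2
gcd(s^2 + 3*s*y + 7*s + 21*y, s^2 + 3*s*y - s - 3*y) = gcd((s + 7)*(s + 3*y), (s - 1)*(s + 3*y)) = s + 3*y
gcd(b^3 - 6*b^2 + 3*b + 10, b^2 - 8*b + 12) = b - 2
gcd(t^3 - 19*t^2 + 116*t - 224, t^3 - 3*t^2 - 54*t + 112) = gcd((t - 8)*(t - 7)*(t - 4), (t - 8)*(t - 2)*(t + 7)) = t - 8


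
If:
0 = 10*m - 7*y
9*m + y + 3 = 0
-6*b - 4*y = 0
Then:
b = 20/73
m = -21/73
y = -30/73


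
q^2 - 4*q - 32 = (q - 8)*(q + 4)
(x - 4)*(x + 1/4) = x^2 - 15*x/4 - 1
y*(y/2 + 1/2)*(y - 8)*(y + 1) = y^4/2 - 3*y^3 - 15*y^2/2 - 4*y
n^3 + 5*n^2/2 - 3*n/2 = n*(n - 1/2)*(n + 3)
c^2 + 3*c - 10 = (c - 2)*(c + 5)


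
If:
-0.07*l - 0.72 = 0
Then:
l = -10.29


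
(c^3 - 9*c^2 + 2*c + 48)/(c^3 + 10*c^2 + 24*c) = (c^3 - 9*c^2 + 2*c + 48)/(c*(c^2 + 10*c + 24))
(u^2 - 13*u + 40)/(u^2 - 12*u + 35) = (u - 8)/(u - 7)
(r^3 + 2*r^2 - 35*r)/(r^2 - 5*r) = r + 7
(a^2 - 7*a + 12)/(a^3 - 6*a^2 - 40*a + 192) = (a - 3)/(a^2 - 2*a - 48)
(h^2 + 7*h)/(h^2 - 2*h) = (h + 7)/(h - 2)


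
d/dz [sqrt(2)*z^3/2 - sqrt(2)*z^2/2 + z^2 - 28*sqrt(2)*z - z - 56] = 3*sqrt(2)*z^2/2 - sqrt(2)*z + 2*z - 28*sqrt(2) - 1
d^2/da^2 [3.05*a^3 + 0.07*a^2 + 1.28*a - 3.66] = 18.3*a + 0.14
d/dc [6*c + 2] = 6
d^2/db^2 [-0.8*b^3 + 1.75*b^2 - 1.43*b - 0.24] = 3.5 - 4.8*b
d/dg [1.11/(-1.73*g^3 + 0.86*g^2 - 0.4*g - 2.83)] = (5.7609*g^2 - 1.9092*g + 0.444)/(1.73*g^3 - 0.86*g^2 + 0.4*g + 2.83)^2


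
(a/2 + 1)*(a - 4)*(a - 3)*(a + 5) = a^4/2 - 27*a^2/2 + 7*a + 60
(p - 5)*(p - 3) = p^2 - 8*p + 15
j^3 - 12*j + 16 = (j - 2)^2*(j + 4)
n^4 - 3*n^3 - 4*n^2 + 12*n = n*(n - 3)*(n - 2)*(n + 2)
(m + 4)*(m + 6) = m^2 + 10*m + 24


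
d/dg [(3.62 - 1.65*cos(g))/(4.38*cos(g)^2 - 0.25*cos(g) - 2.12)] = (-7.227*cos(g)^2 + 31.7112*cos(g) - 4.403)*sin(g)/(19.1844*cos(g)^4 - 2.19*cos(g)^3 - 18.5087*cos(g)^2 + 1.06*cos(g) + 4.4944)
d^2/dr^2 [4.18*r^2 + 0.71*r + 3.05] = 8.36000000000000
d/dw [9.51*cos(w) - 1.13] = -9.51*sin(w)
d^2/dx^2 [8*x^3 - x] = 48*x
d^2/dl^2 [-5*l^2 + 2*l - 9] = -10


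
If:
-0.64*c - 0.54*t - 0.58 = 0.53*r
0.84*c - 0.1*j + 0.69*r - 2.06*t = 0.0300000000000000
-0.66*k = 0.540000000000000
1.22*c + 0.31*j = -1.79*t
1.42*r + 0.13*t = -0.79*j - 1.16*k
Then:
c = -0.07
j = 2.41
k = -0.82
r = -0.64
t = -0.37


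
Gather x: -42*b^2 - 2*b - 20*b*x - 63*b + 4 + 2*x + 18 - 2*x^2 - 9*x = -42*b^2 - 65*b - 2*x^2 + x*(-20*b - 7) + 22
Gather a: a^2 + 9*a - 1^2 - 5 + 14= a^2 + 9*a + 8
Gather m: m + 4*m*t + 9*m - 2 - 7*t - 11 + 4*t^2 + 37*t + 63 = m*(4*t + 10) + 4*t^2 + 30*t + 50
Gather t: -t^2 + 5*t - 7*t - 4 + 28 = -t^2 - 2*t + 24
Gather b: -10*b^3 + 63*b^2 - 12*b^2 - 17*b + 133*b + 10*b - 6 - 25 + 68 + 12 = -10*b^3 + 51*b^2 + 126*b + 49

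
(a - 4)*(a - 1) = a^2 - 5*a + 4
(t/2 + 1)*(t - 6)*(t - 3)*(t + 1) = t^4/2 - 3*t^3 - 7*t^2/2 + 18*t + 18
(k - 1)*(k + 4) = k^2 + 3*k - 4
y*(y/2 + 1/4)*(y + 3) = y^3/2 + 7*y^2/4 + 3*y/4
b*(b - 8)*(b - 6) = b^3 - 14*b^2 + 48*b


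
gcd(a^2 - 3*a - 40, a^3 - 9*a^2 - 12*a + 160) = a - 8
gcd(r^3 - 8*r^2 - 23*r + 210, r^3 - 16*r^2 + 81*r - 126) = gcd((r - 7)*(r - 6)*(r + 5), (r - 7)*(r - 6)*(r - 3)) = r^2 - 13*r + 42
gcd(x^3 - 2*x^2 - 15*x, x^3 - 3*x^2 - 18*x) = x^2 + 3*x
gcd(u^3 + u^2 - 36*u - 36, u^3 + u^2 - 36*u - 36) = u^3 + u^2 - 36*u - 36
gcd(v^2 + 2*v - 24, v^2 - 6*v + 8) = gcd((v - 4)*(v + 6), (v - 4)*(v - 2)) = v - 4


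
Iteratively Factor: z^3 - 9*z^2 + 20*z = (z - 4)*(z^2 - 5*z) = z*(z - 4)*(z - 5)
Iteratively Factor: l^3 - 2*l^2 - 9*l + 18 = (l + 3)*(l^2 - 5*l + 6) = (l - 2)*(l + 3)*(l - 3)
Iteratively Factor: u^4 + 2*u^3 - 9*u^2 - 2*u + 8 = (u + 1)*(u^3 + u^2 - 10*u + 8) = (u + 1)*(u + 4)*(u^2 - 3*u + 2) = (u - 1)*(u + 1)*(u + 4)*(u - 2)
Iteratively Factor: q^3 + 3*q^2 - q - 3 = (q + 3)*(q^2 - 1) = (q - 1)*(q + 3)*(q + 1)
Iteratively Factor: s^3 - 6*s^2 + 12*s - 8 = (s - 2)*(s^2 - 4*s + 4) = (s - 2)^2*(s - 2)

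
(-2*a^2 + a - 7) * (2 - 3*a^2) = 6*a^4 - 3*a^3 + 17*a^2 + 2*a - 14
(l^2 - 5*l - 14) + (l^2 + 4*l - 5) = 2*l^2 - l - 19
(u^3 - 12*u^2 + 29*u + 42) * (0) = 0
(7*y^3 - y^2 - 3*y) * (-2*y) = -14*y^4 + 2*y^3 + 6*y^2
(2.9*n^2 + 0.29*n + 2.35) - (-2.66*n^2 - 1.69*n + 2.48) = 5.56*n^2 + 1.98*n - 0.13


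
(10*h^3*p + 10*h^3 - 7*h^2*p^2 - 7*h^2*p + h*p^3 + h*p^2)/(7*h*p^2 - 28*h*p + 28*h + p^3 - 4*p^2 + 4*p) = h*(10*h^2*p + 10*h^2 - 7*h*p^2 - 7*h*p + p^3 + p^2)/(7*h*p^2 - 28*h*p + 28*h + p^3 - 4*p^2 + 4*p)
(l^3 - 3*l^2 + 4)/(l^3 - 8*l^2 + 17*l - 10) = (l^2 - l - 2)/(l^2 - 6*l + 5)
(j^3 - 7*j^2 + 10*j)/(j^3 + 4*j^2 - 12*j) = (j - 5)/(j + 6)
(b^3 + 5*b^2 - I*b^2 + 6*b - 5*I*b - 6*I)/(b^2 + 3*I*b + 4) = (b^2 + 5*b + 6)/(b + 4*I)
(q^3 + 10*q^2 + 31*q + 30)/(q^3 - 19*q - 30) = (q + 5)/(q - 5)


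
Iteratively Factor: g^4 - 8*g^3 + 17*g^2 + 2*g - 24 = (g - 2)*(g^3 - 6*g^2 + 5*g + 12) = (g - 2)*(g + 1)*(g^2 - 7*g + 12) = (g - 3)*(g - 2)*(g + 1)*(g - 4)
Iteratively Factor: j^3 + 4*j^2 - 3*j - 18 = (j - 2)*(j^2 + 6*j + 9) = (j - 2)*(j + 3)*(j + 3)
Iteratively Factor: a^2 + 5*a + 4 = (a + 1)*(a + 4)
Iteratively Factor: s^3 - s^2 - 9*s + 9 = (s - 1)*(s^2 - 9) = (s - 1)*(s + 3)*(s - 3)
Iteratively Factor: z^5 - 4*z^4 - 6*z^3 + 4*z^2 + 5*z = (z)*(z^4 - 4*z^3 - 6*z^2 + 4*z + 5) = z*(z + 1)*(z^3 - 5*z^2 - z + 5) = z*(z + 1)^2*(z^2 - 6*z + 5) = z*(z - 1)*(z + 1)^2*(z - 5)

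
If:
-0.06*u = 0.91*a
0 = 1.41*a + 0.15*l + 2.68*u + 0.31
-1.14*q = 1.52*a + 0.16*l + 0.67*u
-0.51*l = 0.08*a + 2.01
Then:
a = -0.01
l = -3.94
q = 0.50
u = 0.11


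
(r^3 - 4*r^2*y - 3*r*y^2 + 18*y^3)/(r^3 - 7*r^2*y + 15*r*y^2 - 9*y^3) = (-r - 2*y)/(-r + y)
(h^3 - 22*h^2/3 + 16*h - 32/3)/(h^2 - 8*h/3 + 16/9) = 3*(h^2 - 6*h + 8)/(3*h - 4)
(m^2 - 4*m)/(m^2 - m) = (m - 4)/(m - 1)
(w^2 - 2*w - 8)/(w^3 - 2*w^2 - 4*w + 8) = (w - 4)/(w^2 - 4*w + 4)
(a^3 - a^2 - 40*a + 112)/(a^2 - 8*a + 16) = a + 7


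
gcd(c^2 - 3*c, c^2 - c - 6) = c - 3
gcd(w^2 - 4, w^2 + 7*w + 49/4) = 1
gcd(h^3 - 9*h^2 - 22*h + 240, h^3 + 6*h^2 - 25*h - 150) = h + 5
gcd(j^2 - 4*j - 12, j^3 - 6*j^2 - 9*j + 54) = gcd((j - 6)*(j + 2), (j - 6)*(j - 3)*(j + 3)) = j - 6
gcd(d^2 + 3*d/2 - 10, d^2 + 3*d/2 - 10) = d^2 + 3*d/2 - 10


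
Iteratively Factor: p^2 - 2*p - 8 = (p + 2)*(p - 4)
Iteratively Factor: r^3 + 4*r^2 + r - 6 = (r + 2)*(r^2 + 2*r - 3) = (r + 2)*(r + 3)*(r - 1)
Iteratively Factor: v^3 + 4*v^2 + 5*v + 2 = (v + 1)*(v^2 + 3*v + 2) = (v + 1)^2*(v + 2)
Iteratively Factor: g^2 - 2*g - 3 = (g + 1)*(g - 3)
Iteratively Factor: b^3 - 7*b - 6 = (b + 2)*(b^2 - 2*b - 3) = (b + 1)*(b + 2)*(b - 3)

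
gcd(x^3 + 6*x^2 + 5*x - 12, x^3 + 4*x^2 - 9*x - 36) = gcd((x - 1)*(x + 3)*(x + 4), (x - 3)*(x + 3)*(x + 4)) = x^2 + 7*x + 12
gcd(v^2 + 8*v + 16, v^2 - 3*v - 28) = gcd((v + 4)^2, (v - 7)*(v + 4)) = v + 4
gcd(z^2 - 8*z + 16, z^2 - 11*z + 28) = z - 4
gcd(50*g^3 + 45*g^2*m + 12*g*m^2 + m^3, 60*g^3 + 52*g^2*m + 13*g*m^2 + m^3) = 10*g^2 + 7*g*m + m^2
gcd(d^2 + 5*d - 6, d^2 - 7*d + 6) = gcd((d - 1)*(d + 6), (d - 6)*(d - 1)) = d - 1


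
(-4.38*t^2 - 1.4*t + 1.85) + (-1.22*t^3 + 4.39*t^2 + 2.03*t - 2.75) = -1.22*t^3 + 0.00999999999999979*t^2 + 0.63*t - 0.9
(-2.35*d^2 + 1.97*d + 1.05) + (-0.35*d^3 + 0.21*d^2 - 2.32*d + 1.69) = -0.35*d^3 - 2.14*d^2 - 0.35*d + 2.74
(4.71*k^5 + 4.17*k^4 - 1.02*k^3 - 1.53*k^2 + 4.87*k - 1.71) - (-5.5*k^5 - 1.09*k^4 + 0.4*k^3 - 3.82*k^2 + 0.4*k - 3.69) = 10.21*k^5 + 5.26*k^4 - 1.42*k^3 + 2.29*k^2 + 4.47*k + 1.98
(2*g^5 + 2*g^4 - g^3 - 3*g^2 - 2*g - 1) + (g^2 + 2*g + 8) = 2*g^5 + 2*g^4 - g^3 - 2*g^2 + 7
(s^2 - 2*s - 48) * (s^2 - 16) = s^4 - 2*s^3 - 64*s^2 + 32*s + 768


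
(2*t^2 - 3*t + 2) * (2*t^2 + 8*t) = 4*t^4 + 10*t^3 - 20*t^2 + 16*t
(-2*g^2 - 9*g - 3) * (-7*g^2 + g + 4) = 14*g^4 + 61*g^3 + 4*g^2 - 39*g - 12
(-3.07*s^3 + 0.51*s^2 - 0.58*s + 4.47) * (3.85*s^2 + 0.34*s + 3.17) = -11.8195*s^5 + 0.9197*s^4 - 11.7915*s^3 + 18.629*s^2 - 0.3188*s + 14.1699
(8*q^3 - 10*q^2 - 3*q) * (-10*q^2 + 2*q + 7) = -80*q^5 + 116*q^4 + 66*q^3 - 76*q^2 - 21*q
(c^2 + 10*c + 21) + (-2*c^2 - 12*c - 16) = -c^2 - 2*c + 5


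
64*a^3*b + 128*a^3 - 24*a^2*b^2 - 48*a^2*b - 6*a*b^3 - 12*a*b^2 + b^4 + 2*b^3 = (-8*a + b)*(-2*a + b)*(4*a + b)*(b + 2)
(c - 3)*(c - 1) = c^2 - 4*c + 3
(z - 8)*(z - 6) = z^2 - 14*z + 48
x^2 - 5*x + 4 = (x - 4)*(x - 1)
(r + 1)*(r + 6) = r^2 + 7*r + 6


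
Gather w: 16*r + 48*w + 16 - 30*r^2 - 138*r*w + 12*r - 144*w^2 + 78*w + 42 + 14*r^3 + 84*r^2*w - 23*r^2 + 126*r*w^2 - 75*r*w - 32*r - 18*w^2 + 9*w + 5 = 14*r^3 - 53*r^2 - 4*r + w^2*(126*r - 162) + w*(84*r^2 - 213*r + 135) + 63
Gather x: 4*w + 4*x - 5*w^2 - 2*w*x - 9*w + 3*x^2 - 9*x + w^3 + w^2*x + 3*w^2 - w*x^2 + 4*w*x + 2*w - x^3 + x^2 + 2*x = w^3 - 2*w^2 - 3*w - x^3 + x^2*(4 - w) + x*(w^2 + 2*w - 3)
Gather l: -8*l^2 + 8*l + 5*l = -8*l^2 + 13*l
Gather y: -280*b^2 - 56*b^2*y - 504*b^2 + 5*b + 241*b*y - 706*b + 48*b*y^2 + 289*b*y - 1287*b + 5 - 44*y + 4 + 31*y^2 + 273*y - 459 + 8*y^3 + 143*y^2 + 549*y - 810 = -784*b^2 - 1988*b + 8*y^3 + y^2*(48*b + 174) + y*(-56*b^2 + 530*b + 778) - 1260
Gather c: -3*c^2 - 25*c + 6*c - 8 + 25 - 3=-3*c^2 - 19*c + 14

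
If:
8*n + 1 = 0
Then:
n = -1/8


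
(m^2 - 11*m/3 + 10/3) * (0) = 0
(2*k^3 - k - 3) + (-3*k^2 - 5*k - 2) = 2*k^3 - 3*k^2 - 6*k - 5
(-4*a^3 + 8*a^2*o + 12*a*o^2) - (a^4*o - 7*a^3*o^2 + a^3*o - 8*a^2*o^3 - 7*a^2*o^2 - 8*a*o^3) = -a^4*o + 7*a^3*o^2 - a^3*o - 4*a^3 + 8*a^2*o^3 + 7*a^2*o^2 + 8*a^2*o + 8*a*o^3 + 12*a*o^2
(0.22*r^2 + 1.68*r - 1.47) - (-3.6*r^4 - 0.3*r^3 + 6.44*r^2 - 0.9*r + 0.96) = 3.6*r^4 + 0.3*r^3 - 6.22*r^2 + 2.58*r - 2.43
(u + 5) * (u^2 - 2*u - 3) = u^3 + 3*u^2 - 13*u - 15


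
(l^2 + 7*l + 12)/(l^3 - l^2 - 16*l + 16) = (l + 3)/(l^2 - 5*l + 4)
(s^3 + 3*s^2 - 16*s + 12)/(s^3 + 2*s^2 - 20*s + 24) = (s - 1)/(s - 2)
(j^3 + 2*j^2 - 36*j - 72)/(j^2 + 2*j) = j - 36/j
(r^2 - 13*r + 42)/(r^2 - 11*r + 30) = (r - 7)/(r - 5)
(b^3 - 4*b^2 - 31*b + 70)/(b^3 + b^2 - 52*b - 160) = (b^2 - 9*b + 14)/(b^2 - 4*b - 32)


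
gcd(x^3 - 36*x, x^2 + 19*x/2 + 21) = x + 6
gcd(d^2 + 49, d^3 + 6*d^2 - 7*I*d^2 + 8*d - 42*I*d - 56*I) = d - 7*I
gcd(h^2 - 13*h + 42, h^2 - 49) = h - 7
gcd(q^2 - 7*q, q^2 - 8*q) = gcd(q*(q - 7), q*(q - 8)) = q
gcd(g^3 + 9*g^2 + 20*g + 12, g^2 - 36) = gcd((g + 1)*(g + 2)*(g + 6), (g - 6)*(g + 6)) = g + 6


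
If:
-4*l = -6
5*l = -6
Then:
No Solution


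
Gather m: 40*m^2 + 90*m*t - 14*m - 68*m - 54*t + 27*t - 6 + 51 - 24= 40*m^2 + m*(90*t - 82) - 27*t + 21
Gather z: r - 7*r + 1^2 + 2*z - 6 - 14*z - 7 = -6*r - 12*z - 12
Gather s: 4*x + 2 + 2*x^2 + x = 2*x^2 + 5*x + 2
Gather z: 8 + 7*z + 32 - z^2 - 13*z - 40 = -z^2 - 6*z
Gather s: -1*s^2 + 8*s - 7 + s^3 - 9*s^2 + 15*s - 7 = s^3 - 10*s^2 + 23*s - 14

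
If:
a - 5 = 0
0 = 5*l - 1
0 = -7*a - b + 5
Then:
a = 5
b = -30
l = 1/5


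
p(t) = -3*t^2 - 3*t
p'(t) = -6*t - 3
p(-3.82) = -32.32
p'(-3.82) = 19.92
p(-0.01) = 0.03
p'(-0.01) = -2.94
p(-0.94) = 0.17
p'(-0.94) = 2.64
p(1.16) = -7.52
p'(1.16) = -9.96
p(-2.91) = -16.67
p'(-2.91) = 14.46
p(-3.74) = -30.74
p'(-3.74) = 19.44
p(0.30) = -1.17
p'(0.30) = -4.80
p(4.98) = -89.34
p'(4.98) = -32.88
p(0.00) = 0.00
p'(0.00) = -3.00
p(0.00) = 0.00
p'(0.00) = -3.00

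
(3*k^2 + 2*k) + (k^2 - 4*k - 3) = 4*k^2 - 2*k - 3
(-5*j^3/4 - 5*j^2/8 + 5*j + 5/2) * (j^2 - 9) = -5*j^5/4 - 5*j^4/8 + 65*j^3/4 + 65*j^2/8 - 45*j - 45/2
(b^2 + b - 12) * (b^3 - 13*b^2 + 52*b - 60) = b^5 - 12*b^4 + 27*b^3 + 148*b^2 - 684*b + 720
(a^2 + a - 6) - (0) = a^2 + a - 6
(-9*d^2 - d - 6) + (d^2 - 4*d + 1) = -8*d^2 - 5*d - 5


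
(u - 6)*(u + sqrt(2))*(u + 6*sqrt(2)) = u^3 - 6*u^2 + 7*sqrt(2)*u^2 - 42*sqrt(2)*u + 12*u - 72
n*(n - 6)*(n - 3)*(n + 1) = n^4 - 8*n^3 + 9*n^2 + 18*n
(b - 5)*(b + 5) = b^2 - 25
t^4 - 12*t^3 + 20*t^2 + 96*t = t*(t - 8)*(t - 6)*(t + 2)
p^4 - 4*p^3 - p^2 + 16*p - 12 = (p - 3)*(p - 2)*(p - 1)*(p + 2)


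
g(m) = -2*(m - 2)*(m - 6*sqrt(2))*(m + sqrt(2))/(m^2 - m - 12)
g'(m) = -2*(1 - 2*m)*(m - 2)*(m - 6*sqrt(2))*(m + sqrt(2))/(m^2 - m - 12)^2 - 2*(m - 2)*(m - 6*sqrt(2))/(m^2 - m - 12) - 2*(m - 2)*(m + sqrt(2))/(m^2 - m - 12) - 2*(m - 6*sqrt(2))*(m + sqrt(2))/(m^2 - m - 12)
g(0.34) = 3.88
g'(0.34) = -0.70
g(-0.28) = 3.89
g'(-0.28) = 0.76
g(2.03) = -0.13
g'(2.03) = -4.55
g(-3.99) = 48.67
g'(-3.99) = 24.33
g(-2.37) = -22.60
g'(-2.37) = 63.21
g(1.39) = 2.12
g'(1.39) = -2.69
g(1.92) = 0.34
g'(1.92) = -4.13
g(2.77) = -5.19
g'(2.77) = -10.39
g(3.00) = -8.07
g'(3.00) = -15.15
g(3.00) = -8.07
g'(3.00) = -15.15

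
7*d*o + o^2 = o*(7*d + o)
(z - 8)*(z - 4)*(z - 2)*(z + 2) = z^4 - 12*z^3 + 28*z^2 + 48*z - 128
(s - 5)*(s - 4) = s^2 - 9*s + 20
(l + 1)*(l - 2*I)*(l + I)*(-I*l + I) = -I*l^4 - l^3 - I*l^2 + l + 2*I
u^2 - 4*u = u*(u - 4)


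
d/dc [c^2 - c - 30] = 2*c - 1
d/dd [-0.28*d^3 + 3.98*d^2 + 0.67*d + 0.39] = -0.84*d^2 + 7.96*d + 0.67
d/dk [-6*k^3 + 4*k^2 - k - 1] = -18*k^2 + 8*k - 1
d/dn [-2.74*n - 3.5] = -2.74000000000000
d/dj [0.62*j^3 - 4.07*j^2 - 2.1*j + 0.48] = 1.86*j^2 - 8.14*j - 2.1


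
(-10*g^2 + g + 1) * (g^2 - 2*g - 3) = -10*g^4 + 21*g^3 + 29*g^2 - 5*g - 3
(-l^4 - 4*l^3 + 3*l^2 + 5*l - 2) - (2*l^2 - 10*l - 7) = -l^4 - 4*l^3 + l^2 + 15*l + 5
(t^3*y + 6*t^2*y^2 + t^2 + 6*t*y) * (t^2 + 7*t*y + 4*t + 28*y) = t^5*y + 13*t^4*y^2 + 4*t^4*y + t^4 + 42*t^3*y^3 + 52*t^3*y^2 + 13*t^3*y + 4*t^3 + 168*t^2*y^3 + 42*t^2*y^2 + 52*t^2*y + 168*t*y^2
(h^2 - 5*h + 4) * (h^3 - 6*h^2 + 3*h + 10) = h^5 - 11*h^4 + 37*h^3 - 29*h^2 - 38*h + 40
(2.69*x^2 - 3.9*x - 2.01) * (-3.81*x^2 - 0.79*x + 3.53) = -10.2489*x^4 + 12.7339*x^3 + 20.2348*x^2 - 12.1791*x - 7.0953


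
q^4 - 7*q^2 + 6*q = q*(q - 2)*(q - 1)*(q + 3)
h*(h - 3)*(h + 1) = h^3 - 2*h^2 - 3*h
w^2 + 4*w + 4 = (w + 2)^2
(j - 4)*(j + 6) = j^2 + 2*j - 24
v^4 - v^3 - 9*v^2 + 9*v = v*(v - 3)*(v - 1)*(v + 3)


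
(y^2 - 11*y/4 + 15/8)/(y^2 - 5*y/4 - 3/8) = (4*y - 5)/(4*y + 1)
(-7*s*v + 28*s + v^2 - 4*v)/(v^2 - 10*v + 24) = (-7*s + v)/(v - 6)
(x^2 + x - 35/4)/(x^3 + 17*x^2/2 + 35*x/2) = (x - 5/2)/(x*(x + 5))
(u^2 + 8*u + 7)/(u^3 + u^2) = (u + 7)/u^2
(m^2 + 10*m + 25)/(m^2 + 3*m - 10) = (m + 5)/(m - 2)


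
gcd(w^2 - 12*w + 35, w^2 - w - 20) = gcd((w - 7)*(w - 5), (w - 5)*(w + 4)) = w - 5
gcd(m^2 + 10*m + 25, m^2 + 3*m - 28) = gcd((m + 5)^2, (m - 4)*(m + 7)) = 1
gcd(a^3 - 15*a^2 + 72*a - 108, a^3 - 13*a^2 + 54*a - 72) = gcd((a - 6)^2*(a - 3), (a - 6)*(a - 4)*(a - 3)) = a^2 - 9*a + 18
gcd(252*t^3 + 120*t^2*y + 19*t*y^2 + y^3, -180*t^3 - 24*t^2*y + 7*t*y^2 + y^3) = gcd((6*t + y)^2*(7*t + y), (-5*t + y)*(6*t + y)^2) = 36*t^2 + 12*t*y + y^2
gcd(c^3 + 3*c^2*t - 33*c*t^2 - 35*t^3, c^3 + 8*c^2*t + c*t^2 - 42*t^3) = c + 7*t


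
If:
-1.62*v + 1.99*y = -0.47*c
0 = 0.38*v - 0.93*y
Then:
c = 4.20156774916013*y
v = 2.44736842105263*y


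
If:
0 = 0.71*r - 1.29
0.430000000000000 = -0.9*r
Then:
No Solution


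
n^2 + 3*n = n*(n + 3)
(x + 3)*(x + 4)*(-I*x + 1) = -I*x^3 + x^2 - 7*I*x^2 + 7*x - 12*I*x + 12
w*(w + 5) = w^2 + 5*w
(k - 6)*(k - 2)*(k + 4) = k^3 - 4*k^2 - 20*k + 48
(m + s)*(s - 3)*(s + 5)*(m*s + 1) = m^2*s^3 + 2*m^2*s^2 - 15*m^2*s + m*s^4 + 2*m*s^3 - 14*m*s^2 + 2*m*s - 15*m + s^3 + 2*s^2 - 15*s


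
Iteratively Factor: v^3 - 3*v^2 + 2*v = (v)*(v^2 - 3*v + 2) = v*(v - 2)*(v - 1)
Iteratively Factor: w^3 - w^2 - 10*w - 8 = (w + 1)*(w^2 - 2*w - 8) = (w + 1)*(w + 2)*(w - 4)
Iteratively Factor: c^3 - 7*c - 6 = (c - 3)*(c^2 + 3*c + 2) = (c - 3)*(c + 1)*(c + 2)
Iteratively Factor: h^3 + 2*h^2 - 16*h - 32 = (h + 4)*(h^2 - 2*h - 8) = (h + 2)*(h + 4)*(h - 4)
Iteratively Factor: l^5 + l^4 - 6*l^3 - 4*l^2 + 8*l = (l + 2)*(l^4 - l^3 - 4*l^2 + 4*l) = l*(l + 2)*(l^3 - l^2 - 4*l + 4) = l*(l + 2)^2*(l^2 - 3*l + 2) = l*(l - 1)*(l + 2)^2*(l - 2)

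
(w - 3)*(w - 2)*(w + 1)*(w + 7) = w^4 + 3*w^3 - 27*w^2 + 13*w + 42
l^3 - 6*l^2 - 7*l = l*(l - 7)*(l + 1)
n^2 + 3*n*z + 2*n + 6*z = (n + 2)*(n + 3*z)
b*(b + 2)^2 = b^3 + 4*b^2 + 4*b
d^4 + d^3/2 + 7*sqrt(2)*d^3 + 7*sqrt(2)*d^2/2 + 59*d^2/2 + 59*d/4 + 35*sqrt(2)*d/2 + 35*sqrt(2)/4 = (d + 1/2)*(d + sqrt(2))*(d + 5*sqrt(2)/2)*(d + 7*sqrt(2)/2)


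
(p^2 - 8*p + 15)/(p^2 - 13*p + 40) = (p - 3)/(p - 8)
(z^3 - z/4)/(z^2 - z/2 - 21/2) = (4*z^3 - z)/(4*z^2 - 2*z - 42)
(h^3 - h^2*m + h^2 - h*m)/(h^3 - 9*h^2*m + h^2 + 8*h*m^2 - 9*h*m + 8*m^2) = h/(h - 8*m)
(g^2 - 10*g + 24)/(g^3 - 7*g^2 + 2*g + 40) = (g - 6)/(g^2 - 3*g - 10)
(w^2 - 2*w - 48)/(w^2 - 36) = (w - 8)/(w - 6)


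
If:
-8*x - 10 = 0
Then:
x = -5/4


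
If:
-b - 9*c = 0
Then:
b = -9*c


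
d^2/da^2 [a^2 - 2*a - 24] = 2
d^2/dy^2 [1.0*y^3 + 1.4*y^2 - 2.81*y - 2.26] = 6.0*y + 2.8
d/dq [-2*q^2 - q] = -4*q - 1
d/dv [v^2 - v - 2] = 2*v - 1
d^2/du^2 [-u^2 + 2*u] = -2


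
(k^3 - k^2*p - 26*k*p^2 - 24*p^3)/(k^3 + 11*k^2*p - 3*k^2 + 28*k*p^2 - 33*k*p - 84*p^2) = (k^2 - 5*k*p - 6*p^2)/(k^2 + 7*k*p - 3*k - 21*p)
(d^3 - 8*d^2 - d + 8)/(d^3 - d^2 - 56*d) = (d^2 - 1)/(d*(d + 7))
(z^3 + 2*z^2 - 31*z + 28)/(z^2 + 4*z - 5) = (z^2 + 3*z - 28)/(z + 5)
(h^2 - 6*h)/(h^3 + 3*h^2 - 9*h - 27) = h*(h - 6)/(h^3 + 3*h^2 - 9*h - 27)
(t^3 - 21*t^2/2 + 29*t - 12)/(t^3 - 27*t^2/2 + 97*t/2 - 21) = (t - 4)/(t - 7)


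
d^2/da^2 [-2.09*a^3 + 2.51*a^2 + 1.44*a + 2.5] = 5.02 - 12.54*a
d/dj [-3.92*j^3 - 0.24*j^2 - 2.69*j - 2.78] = -11.76*j^2 - 0.48*j - 2.69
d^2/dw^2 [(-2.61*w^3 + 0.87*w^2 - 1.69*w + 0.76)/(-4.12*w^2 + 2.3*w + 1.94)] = (-5.6843418860808e-14*w^5 + 110.221448*w^3 - 49.25076*w^2 + 183.195528*w - 41.82008)/(69.934528*w^6 - 117.12336*w^5 - 33.406608*w^4 + 98.13364*w^3 + 15.730296*w^2 - 25.96884*w - 7.301384)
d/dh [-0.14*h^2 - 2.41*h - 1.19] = -0.28*h - 2.41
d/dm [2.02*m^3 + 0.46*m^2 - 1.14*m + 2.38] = 6.06*m^2 + 0.92*m - 1.14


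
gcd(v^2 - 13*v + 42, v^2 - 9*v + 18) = v - 6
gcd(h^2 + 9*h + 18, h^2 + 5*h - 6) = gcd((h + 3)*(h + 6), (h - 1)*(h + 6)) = h + 6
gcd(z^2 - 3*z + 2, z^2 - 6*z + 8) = z - 2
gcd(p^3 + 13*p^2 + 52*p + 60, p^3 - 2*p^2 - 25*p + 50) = p + 5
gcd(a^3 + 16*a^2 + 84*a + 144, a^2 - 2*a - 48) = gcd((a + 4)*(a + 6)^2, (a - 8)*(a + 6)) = a + 6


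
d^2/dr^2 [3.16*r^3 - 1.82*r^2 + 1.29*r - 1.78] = 18.96*r - 3.64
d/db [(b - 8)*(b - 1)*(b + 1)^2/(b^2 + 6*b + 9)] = (2*b^4 + 5*b^3 - 63*b^2 - 61*b + 5)/(b^3 + 9*b^2 + 27*b + 27)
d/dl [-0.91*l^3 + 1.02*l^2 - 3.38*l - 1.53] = -2.73*l^2 + 2.04*l - 3.38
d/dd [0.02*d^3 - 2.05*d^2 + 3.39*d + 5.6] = 0.06*d^2 - 4.1*d + 3.39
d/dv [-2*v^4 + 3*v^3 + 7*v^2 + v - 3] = -8*v^3 + 9*v^2 + 14*v + 1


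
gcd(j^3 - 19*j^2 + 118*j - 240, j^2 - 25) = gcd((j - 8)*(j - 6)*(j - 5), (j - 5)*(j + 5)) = j - 5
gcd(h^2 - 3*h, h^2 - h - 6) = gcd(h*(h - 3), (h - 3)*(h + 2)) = h - 3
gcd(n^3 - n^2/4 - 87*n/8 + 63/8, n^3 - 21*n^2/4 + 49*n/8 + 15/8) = n - 3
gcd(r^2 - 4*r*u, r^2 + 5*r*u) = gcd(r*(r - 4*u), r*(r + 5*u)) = r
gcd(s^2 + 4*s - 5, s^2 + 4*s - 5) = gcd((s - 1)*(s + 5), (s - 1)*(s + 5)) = s^2 + 4*s - 5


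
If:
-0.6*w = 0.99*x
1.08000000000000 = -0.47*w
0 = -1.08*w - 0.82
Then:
No Solution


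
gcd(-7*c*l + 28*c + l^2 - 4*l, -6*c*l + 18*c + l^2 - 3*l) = 1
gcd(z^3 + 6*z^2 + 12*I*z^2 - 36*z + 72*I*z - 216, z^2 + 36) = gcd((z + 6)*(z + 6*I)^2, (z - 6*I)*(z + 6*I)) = z + 6*I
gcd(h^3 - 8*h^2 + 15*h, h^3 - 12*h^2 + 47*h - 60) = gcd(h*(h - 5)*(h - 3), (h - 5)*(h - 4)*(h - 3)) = h^2 - 8*h + 15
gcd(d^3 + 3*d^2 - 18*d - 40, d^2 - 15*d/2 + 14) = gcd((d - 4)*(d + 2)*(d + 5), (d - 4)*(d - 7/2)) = d - 4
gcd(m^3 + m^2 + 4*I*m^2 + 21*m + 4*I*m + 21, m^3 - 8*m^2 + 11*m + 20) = m + 1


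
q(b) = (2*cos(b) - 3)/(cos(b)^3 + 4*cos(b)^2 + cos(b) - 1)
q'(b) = (2*cos(b) - 3)*(3*sin(b)*cos(b)^2 + 8*sin(b)*cos(b) + sin(b))/(cos(b)^3 + 4*cos(b)^2 + cos(b) - 1)^2 - 2*sin(b)/(cos(b)^3 + 4*cos(b)^2 + cos(b) - 1)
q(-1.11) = -6.52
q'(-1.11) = 98.59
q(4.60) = 3.03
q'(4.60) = -1.47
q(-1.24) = 10.73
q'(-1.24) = 172.86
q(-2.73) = -7.18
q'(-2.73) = -15.06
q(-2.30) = 23.25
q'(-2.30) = -286.95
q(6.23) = -0.20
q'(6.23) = 0.05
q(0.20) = -0.22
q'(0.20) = -0.19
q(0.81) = -0.84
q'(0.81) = -3.29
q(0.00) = -0.20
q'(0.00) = 0.00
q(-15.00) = -40.94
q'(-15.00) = -795.36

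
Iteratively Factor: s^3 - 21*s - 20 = (s + 4)*(s^2 - 4*s - 5) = (s + 1)*(s + 4)*(s - 5)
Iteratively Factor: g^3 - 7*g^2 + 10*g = (g - 5)*(g^2 - 2*g) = (g - 5)*(g - 2)*(g)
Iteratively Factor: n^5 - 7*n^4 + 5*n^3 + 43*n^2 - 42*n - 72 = (n - 4)*(n^4 - 3*n^3 - 7*n^2 + 15*n + 18) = (n - 4)*(n + 2)*(n^3 - 5*n^2 + 3*n + 9) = (n - 4)*(n + 1)*(n + 2)*(n^2 - 6*n + 9) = (n - 4)*(n - 3)*(n + 1)*(n + 2)*(n - 3)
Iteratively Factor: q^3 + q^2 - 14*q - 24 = (q + 3)*(q^2 - 2*q - 8) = (q + 2)*(q + 3)*(q - 4)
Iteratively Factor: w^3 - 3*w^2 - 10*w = (w - 5)*(w^2 + 2*w) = (w - 5)*(w + 2)*(w)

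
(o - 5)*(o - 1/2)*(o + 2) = o^3 - 7*o^2/2 - 17*o/2 + 5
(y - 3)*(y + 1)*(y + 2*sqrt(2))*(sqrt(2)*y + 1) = sqrt(2)*y^4 - 2*sqrt(2)*y^3 + 5*y^3 - 10*y^2 - sqrt(2)*y^2 - 15*y - 4*sqrt(2)*y - 6*sqrt(2)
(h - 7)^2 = h^2 - 14*h + 49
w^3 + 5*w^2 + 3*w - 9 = (w - 1)*(w + 3)^2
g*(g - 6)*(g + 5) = g^3 - g^2 - 30*g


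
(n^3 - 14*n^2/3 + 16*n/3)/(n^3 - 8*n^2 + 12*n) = (n - 8/3)/(n - 6)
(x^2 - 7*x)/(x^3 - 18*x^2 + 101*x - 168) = x/(x^2 - 11*x + 24)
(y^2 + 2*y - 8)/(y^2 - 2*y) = (y + 4)/y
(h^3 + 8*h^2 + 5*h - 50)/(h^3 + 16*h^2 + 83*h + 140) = (h^2 + 3*h - 10)/(h^2 + 11*h + 28)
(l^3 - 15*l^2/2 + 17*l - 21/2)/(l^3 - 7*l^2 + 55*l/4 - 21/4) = 2*(l - 1)/(2*l - 1)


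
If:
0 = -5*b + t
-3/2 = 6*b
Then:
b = -1/4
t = -5/4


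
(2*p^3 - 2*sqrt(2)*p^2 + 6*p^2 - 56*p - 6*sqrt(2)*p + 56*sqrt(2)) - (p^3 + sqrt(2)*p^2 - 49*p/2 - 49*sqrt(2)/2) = p^3 - 3*sqrt(2)*p^2 + 6*p^2 - 63*p/2 - 6*sqrt(2)*p + 161*sqrt(2)/2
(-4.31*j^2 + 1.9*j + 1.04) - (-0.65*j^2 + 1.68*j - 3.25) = -3.66*j^2 + 0.22*j + 4.29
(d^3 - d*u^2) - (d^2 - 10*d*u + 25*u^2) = d^3 - d^2 - d*u^2 + 10*d*u - 25*u^2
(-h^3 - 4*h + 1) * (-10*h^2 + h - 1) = 10*h^5 - h^4 + 41*h^3 - 14*h^2 + 5*h - 1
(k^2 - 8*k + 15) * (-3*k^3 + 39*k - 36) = -3*k^5 + 24*k^4 - 6*k^3 - 348*k^2 + 873*k - 540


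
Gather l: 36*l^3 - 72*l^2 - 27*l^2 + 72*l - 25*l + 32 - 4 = 36*l^3 - 99*l^2 + 47*l + 28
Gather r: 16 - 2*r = 16 - 2*r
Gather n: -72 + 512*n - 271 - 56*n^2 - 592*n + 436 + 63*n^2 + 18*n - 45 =7*n^2 - 62*n + 48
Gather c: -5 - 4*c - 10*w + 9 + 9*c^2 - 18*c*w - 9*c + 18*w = 9*c^2 + c*(-18*w - 13) + 8*w + 4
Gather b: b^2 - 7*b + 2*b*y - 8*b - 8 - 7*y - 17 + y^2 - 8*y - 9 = b^2 + b*(2*y - 15) + y^2 - 15*y - 34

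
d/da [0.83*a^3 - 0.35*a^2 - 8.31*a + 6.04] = 2.49*a^2 - 0.7*a - 8.31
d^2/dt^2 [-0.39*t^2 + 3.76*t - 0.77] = -0.780000000000000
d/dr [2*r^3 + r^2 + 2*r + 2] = 6*r^2 + 2*r + 2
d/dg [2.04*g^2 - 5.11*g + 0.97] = 4.08*g - 5.11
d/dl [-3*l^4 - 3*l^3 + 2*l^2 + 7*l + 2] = -12*l^3 - 9*l^2 + 4*l + 7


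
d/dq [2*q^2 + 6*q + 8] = 4*q + 6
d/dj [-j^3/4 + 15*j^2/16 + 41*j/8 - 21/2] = -3*j^2/4 + 15*j/8 + 41/8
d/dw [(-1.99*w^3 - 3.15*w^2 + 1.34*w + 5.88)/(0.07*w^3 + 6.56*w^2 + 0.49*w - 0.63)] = (-12.8339*w^4 - 2.1378*w^3 - 7.8076*w^2 - 73.1766*w - 3.7254)/(0.0049*w^6 + 0.9184*w^5 + 43.1022*w^4 + 6.3406*w^3 - 8.0255*w^2 - 0.6174*w + 0.3969)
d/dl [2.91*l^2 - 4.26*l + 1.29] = 5.82*l - 4.26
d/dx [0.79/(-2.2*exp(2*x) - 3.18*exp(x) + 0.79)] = (3.476*exp(x) + 2.5122)*exp(x)/(2.2*exp(2*x) + 3.18*exp(x) - 0.79)^2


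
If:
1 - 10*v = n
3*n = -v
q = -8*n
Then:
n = -1/29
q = 8/29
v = 3/29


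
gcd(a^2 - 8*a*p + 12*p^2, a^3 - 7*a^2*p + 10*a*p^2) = -a + 2*p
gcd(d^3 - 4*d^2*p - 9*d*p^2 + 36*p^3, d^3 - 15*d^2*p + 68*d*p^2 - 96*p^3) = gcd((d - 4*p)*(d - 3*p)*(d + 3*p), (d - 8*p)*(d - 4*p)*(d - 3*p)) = d^2 - 7*d*p + 12*p^2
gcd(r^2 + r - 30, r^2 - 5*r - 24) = 1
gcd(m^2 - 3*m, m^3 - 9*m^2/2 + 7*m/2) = m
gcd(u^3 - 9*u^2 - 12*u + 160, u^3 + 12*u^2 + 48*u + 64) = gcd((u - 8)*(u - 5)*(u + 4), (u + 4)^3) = u + 4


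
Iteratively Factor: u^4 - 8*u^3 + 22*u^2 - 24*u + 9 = (u - 3)*(u^3 - 5*u^2 + 7*u - 3) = (u - 3)^2*(u^2 - 2*u + 1) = (u - 3)^2*(u - 1)*(u - 1)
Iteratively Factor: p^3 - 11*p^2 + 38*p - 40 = (p - 5)*(p^2 - 6*p + 8) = (p - 5)*(p - 4)*(p - 2)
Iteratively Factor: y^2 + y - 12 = (y - 3)*(y + 4)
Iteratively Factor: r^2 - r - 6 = (r + 2)*(r - 3)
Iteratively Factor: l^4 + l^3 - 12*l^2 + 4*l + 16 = (l - 2)*(l^3 + 3*l^2 - 6*l - 8) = (l - 2)^2*(l^2 + 5*l + 4) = (l - 2)^2*(l + 4)*(l + 1)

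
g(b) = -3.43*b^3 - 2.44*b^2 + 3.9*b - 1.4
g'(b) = -10.29*b^2 - 4.88*b + 3.9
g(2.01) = -31.27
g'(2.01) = -47.48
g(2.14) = -37.84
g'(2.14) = -53.67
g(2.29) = -46.46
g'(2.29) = -61.24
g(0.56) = -0.58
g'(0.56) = -2.06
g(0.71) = -1.09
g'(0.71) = -4.75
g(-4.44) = 233.41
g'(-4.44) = -177.29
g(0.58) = -0.63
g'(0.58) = -2.39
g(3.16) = -121.67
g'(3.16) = -114.27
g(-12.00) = 5527.48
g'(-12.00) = -1419.30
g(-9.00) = 2266.33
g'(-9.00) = -785.67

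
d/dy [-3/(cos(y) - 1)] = -3*sin(y)/(cos(y) - 1)^2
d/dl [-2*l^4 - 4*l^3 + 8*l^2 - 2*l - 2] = -8*l^3 - 12*l^2 + 16*l - 2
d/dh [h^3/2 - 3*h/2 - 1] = 3*h^2/2 - 3/2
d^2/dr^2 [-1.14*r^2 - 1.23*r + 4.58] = -2.28000000000000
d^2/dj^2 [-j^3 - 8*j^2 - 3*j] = -6*j - 16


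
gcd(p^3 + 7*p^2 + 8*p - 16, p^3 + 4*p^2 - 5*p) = p - 1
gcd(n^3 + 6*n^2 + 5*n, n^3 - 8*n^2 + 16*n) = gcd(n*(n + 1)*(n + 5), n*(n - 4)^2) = n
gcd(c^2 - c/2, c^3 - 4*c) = c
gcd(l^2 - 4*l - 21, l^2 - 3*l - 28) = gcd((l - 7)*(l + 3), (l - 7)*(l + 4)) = l - 7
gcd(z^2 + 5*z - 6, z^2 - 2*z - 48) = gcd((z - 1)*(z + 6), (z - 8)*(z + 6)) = z + 6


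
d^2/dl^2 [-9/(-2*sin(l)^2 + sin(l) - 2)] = 9*(-16*sin(l)^4 + 6*sin(l)^3 + 39*sin(l)^2 - 14*sin(l) - 6)/(-sin(l) - cos(2*l) + 3)^3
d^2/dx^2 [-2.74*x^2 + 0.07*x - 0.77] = -5.48000000000000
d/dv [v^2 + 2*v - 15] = 2*v + 2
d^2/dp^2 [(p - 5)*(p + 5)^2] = 6*p + 10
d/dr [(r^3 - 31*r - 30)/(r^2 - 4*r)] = (r^4 - 8*r^3 + 31*r^2 + 60*r - 120)/(r^2*(r^2 - 8*r + 16))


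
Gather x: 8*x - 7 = 8*x - 7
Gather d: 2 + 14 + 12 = 28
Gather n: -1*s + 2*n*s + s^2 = 2*n*s + s^2 - s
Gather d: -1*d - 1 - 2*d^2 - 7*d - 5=-2*d^2 - 8*d - 6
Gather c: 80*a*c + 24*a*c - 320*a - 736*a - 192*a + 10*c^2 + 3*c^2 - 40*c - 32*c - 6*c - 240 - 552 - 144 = -1248*a + 13*c^2 + c*(104*a - 78) - 936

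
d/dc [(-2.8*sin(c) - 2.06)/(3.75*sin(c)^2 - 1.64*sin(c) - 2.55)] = (10.5*sin(c)^2 + 15.45*sin(c) + 3.7616)*cos(c)/(14.0625*sin(c)^4 - 12.3*sin(c)^3 - 16.4354*sin(c)^2 + 8.364*sin(c) + 6.5025)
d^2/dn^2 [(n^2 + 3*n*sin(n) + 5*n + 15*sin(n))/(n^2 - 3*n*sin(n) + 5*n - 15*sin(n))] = 6*(-n^2*sin(n) - 2*n*cos(n) + 3*n*cos(2*n)/2 + 9*n/2 + 2*sin(n) - 3*sin(2*n))/(n - 3*sin(n))^3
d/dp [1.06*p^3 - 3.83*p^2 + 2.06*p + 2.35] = 3.18*p^2 - 7.66*p + 2.06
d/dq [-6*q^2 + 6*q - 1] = 6 - 12*q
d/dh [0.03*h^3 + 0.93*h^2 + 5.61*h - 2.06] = 0.09*h^2 + 1.86*h + 5.61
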